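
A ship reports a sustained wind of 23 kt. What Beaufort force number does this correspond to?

23 kt lies in the Beaufort 6 band (strong breeze, 22–27 kt).

Beaufort force 6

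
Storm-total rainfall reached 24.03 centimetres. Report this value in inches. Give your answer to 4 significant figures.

9.461 in

1 cm = 0.393701 in, so 24.03 × 0.393701 = 9.461 in.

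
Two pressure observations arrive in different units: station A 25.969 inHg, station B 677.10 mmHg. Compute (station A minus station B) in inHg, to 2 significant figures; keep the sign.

-0.69 inHg

station B: 677.10 mmHg = 26.6575 inHg.
Difference: 25.9690 − 26.6575 = -0.69 inHg.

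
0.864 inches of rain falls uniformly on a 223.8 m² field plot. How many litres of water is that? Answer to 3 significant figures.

Depth: 0.864 in × 25.4 = 21.9456 mm.
1 mm over 1 m² is 1 L, so volume = 21.9456 × 223.8 = 4911.4253 L ≈ 4910 L.

4910 litres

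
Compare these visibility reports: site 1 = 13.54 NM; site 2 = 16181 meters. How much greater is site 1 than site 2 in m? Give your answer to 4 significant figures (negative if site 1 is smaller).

8895 m

site 1: 13.54 nmi = 25076.08 m.
Difference: 25076.08 − 16181.00 = 8895 m.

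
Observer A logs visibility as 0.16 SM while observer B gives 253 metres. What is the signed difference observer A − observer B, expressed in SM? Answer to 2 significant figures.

observer B: 253 m = 0.157207 SM.
Difference: 0.160000 − 0.157207 = 0.0028 SM.

0.0028 SM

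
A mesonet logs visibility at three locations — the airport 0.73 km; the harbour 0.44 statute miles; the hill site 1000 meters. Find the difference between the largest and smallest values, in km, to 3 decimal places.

the harbour: 0.44 SM = 0.70811 km.
the hill site: 1000 m = 1.00000 km.
Spread: 1.00000 − 0.70811 = 0.292 km.

0.292 km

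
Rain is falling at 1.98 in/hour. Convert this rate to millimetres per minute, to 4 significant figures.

1.98 in/hour × 25.4 mm/in × 0.0166667 hour/minute = 0.8382 mm/minute.

0.8382 mm/minute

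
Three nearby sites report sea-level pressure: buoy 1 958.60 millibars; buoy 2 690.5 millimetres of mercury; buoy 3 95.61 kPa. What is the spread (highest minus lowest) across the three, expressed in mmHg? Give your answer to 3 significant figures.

28.5 mmHg

buoy 1: 958.60 mb = 719.009 mmHg.
buoy 3: 95.61 kPa = 717.134 mmHg.
Spread: 719.009 − 690.500 = 28.5 mmHg.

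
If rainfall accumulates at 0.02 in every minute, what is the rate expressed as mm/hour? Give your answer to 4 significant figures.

0.02 in/minute × 25.4 mm/in × 60 minute/hour = 30.48 mm/hour.

30.48 mm/hour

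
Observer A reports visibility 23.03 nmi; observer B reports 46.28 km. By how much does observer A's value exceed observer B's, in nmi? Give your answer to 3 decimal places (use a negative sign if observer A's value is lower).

-1.959 nmi

observer B: 46.28 km = 24.98920 nmi.
Difference: 23.03000 − 24.98920 = -1.959 nmi.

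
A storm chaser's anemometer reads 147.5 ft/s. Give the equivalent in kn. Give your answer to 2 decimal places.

1 ft/s = 0.592484 kt, so 147.5 × 0.592484 = 87.39 kt.

87.39 kt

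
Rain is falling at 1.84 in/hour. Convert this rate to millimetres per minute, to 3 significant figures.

1.84 in/hour × 25.4 mm/in × 0.0166667 hour/minute = 0.779 mm/minute.

0.779 mm/minute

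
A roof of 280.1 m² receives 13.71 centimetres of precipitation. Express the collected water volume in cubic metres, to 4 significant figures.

38.40 cubic metres

Depth: 13.71 cm × 10 = 137.1 mm.
1 mm over 1 m² is 1 L, so volume = 137.1 × 280.1 = 38401.71 L = 38.40 m³.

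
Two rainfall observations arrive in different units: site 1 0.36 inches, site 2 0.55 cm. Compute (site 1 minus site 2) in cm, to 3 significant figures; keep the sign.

0.364 cm

site 1: 0.36 in = 0.91440 cm.
Difference: 0.91440 − 0.55000 = 0.364 cm.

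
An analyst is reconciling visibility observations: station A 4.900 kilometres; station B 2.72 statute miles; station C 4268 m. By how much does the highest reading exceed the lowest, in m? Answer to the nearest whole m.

632 m

station A: 4.900 km = 4900.00 m.
station B: 2.72 SM = 4377.42 m.
Spread: 4900.00 − 4268.00 = 632 m.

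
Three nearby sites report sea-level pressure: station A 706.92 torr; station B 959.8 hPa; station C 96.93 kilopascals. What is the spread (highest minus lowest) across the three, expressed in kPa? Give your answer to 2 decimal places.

station A: 706.92 mmHg = 94.2483 kPa.
station B: 959.8 hPa = 95.9800 kPa.
Spread: 96.9300 − 94.2483 = 2.68 kPa.

2.68 kPa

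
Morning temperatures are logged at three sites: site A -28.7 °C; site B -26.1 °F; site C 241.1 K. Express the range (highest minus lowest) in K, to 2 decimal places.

3.58 K

site B: -26.1 °F = -32.278 °C.
site C: 241.1 K = -32.050 °C.
Spread: (-28.700) − (-32.278) = 3.578 °C.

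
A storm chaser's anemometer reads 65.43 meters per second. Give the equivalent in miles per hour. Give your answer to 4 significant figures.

1 m/s = 2.23694 mph, so 65.43 × 2.23694 = 146.4 mph.

146.4 mph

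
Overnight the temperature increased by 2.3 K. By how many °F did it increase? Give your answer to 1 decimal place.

4.1 °F

Converting a difference, only the 9/5 scale factor applies: Δ°F = 2.3 × 1.8 = 4.1 °F.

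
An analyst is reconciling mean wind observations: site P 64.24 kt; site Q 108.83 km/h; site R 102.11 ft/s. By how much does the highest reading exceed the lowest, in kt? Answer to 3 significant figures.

site Q: 108.83 km/h = 58.7635 kt.
site R: 102.11 ft/s = 60.4985 kt.
Spread: 64.2400 − 58.7635 = 5.48 kt.

5.48 kt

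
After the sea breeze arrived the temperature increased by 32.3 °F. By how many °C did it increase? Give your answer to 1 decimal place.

A change of 1 °C equals a change of 1.8 °F: Δ°C = 32.3 × 0.5556 = 17.9 °C.

17.9 °C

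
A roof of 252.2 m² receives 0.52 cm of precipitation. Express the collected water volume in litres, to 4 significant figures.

1311 litres

Depth: 0.52 cm × 10 = 5.2 mm.
1 mm over 1 m² is 1 L, so volume = 5.2 × 252.2 = 1311.44 L ≈ 1311 L.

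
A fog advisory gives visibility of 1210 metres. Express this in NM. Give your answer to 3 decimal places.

1 m = 0.000539957 nmi, so 1210 × 0.000539957 = 0.653 nmi.

0.653 nmi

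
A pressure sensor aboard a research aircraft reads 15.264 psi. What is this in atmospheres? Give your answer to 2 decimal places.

1.04 atm

1 psi = 0.068046 atm, so 15.264 × 0.068046 = 1.04 atm.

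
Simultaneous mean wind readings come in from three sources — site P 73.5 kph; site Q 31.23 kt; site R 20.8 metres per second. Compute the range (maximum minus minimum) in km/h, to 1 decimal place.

17.0 km/h

site Q: 31.23 kt = 57.838 km/h.
site R: 20.8 m/s = 74.880 km/h.
Spread: 74.880 − 57.838 = 17.0 km/h.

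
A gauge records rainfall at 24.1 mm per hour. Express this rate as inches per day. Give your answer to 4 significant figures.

22.77 in/day

24.1 mm/hour × 0.0393701 in/mm × 24 hour/day = 22.77 in/day.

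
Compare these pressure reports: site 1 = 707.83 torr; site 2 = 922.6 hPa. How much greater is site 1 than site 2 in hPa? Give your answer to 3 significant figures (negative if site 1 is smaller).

site 1: 707.83 mmHg = 943.696 hPa.
Difference: 943.696 − 922.600 = 21.1 hPa.

21.1 hPa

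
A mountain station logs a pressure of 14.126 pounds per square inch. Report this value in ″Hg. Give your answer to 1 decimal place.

28.8 inHg

1 psi = 2.03602 inHg, so 14.126 × 2.03602 = 28.8 inHg.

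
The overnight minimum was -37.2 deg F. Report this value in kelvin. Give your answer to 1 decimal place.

First to °C: -38.44 °C.
Then to K: 234.7 K.

234.7 K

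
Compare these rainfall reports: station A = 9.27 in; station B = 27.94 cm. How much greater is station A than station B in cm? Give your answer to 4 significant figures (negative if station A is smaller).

station A: 9.27 in = 23.54580 cm.
Difference: 23.54580 − 27.94000 = -4.394 cm.

-4.394 cm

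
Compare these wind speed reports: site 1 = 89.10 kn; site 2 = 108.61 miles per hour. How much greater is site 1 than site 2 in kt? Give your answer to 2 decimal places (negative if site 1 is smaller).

site 2: 108.61 mph = 94.3795 kt.
Difference: 89.1000 − 94.3795 = -5.28 kt.

-5.28 kt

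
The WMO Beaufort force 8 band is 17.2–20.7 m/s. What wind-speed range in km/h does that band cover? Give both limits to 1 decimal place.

17.2–20.7 m/s × 3.6 = 61.9–74.5 km/h.

61.9 to 74.5 km/h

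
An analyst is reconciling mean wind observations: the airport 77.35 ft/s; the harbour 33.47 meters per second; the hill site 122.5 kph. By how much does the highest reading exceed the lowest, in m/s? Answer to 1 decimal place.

10.5 m/s

the airport: 77.35 ft/s = 23.576 m/s.
the hill site: 122.5 km/h = 34.028 m/s.
Spread: 34.028 − 23.576 = 10.5 m/s.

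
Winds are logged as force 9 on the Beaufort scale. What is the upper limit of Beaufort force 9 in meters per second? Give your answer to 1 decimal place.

24.4 m/s

Beaufort 9 (strong gale) spans 20.8–24.4 m/s.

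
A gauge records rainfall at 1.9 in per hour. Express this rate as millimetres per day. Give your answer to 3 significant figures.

1160 mm/day

1.9 in/hour × 25.4 mm/in × 24 hour/day = 1160 mm/day.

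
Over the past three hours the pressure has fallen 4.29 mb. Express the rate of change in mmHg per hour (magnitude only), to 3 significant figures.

1.07 mmHg per hour

4.29 mb / 3 h × 0.750062 mmHg/mb = 1.07 mmHg/h.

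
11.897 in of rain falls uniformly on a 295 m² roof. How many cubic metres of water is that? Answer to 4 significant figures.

89.14 cubic metres

Depth: 11.897 in × 25.4 = 302.1838 mm.
1 mm over 1 m² is 1 L, so volume = 302.1838 × 295 = 89144.221 L = 89.14 m³.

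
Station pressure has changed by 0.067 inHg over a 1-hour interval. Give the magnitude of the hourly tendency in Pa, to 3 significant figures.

0.067 inHg / 1 h × 3386.39 Pa/inHg = 227 Pa/h.

227 Pa per hour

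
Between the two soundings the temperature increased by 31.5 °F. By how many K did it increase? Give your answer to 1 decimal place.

17.5 K

For a temperature change the 32° offset cancels: ΔK = 31.5 × 0.5556 = 17.5 K.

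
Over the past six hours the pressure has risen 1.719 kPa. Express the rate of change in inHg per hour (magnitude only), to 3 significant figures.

1.719 kPa / 6 h × 0.2953 inHg/kPa = 0.0846 inHg/h.

0.0846 inHg per hour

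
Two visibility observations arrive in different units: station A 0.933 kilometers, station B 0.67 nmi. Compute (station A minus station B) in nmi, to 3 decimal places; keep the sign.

station A: 0.933 km = 0.50378 nmi.
Difference: 0.50378 − 0.67000 = -0.166 nmi.

-0.166 nmi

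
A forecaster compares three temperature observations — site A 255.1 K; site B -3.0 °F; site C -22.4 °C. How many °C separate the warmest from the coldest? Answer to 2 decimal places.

4.35 °C

site A: 255.1 K = -18.050 °C.
site B: -3.0 °F = -19.444 °C.
Spread: (-18.050) − (-22.400) = 4.350 °C.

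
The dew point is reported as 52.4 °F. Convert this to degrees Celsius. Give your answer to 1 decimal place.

11.3 °C

°C = (°F − 32) × 5/9 = (52.4 − 32) / 1.8 = 11.3 °C.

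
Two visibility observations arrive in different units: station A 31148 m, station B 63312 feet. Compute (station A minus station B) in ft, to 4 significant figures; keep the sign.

38880 ft

station A: 31148 m = 102191.60 ft.
Difference: 102191.60 − 63312.00 = 38880 ft.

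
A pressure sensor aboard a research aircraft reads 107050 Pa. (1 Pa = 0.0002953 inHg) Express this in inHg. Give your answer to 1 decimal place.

31.6 inHg

1 Pa = 0.0002953 inHg, so 107050 × 0.0002953 = 31.6 inHg.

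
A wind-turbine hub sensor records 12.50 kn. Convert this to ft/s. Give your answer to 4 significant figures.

21.10 ft/s

1 kt = 1.68781 ft/s, so 12.50 × 1.68781 = 21.10 ft/s.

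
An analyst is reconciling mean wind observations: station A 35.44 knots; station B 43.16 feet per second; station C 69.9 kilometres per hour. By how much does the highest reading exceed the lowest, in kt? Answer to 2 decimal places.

12.17 kt

station B: 43.16 ft/s = 25.5716 kt.
station C: 69.9 km/h = 37.7430 kt.
Spread: 37.7430 − 25.5716 = 12.17 kt.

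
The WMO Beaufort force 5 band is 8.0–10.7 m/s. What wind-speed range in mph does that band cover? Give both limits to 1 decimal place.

8.0–10.7 m/s × 2.237 = 17.9–23.9 mph.

17.9 to 23.9 mph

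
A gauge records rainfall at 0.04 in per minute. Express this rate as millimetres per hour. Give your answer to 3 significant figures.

61.0 mm/hour

0.04 in/minute × 25.4 mm/in × 60 minute/hour = 61.0 mm/hour.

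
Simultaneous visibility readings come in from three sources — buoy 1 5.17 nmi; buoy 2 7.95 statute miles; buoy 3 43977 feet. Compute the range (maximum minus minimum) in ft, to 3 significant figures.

12600 ft

buoy 1: 5.17 nmi = 31413.52 ft.
buoy 2: 7.95 SM = 41976.00 ft.
Spread: 43977.00 − 31413.52 = 12600 ft.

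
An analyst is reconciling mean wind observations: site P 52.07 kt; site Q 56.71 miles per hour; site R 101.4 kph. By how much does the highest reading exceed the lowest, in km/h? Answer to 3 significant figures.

site P: 52.07 kt = 96.434 km/h.
site Q: 56.71 mph = 91.266 km/h.
Spread: 101.400 − 91.266 = 10.1 km/h.

10.1 km/h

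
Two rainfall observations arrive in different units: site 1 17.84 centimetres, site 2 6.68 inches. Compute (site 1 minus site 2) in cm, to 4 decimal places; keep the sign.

site 2: 6.68 in = 16.967200 cm.
Difference: 17.840000 − 16.967200 = 0.8728 cm.

0.8728 cm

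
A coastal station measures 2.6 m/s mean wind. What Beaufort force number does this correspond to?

2.6 m/s lies in the Beaufort 2 band (light breeze, 1.6–3.3 m/s).

Beaufort force 2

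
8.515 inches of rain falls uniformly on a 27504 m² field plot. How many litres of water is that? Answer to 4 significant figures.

5949000 litres

Depth: 8.515 in × 25.4 = 216.281 mm.
1 mm over 1 m² is 1 L, so volume = 216.281 × 27504 = 5948592.6 L ≈ 5949000 L.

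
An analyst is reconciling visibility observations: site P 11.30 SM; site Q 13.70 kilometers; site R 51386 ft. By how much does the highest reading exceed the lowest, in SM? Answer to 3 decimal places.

site Q: 13.70 km = 8.51279 SM.
site R: 51386 ft = 9.73220 SM.
Spread: 11.30000 − 8.51279 = 2.787 SM.

2.787 SM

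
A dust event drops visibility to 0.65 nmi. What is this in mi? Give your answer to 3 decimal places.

1 nmi = 1.15078 SM, so 0.65 × 1.15078 = 0.748 SM.

0.748 SM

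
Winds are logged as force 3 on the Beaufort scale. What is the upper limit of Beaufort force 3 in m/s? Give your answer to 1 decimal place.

Beaufort 3 (gentle breeze) spans 3.4–5.4 m/s.

5.4 m/s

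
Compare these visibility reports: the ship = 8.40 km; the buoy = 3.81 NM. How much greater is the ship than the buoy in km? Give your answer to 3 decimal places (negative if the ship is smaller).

1.344 km

the buoy: 3.81 nmi = 7.05612 km.
Difference: 8.40000 − 7.05612 = 1.344 km.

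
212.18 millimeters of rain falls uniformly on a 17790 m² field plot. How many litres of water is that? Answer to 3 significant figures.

1 mm over 1 m² is 1 L, so volume = 212.18 × 17790 = 3774682.2 L ≈ 3770000 L.

3770000 litres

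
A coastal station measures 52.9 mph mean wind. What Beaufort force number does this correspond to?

Beaufort force 9

52.9 mph = 23.6 m/s, which is Beaufort 9 (strong gale, 20.8–24.4 m/s).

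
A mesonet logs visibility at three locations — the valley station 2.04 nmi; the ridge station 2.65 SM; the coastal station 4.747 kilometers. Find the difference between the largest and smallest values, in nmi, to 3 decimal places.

0.523 nmi

the ridge station: 2.65 SM = 2.30279 nmi.
the coastal station: 4.747 km = 2.56317 nmi.
Spread: 2.56317 − 2.04000 = 0.523 nmi.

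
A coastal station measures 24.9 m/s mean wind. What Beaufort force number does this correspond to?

24.9 m/s lies in the Beaufort 10 band (storm, 24.5–28.4 m/s).

Beaufort force 10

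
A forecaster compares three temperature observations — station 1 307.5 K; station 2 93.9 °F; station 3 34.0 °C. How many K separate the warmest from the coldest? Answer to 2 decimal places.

station 1: 307.5 K = 34.350 °C.
station 2: 93.9 °F = 34.389 °C.
Spread: 34.389 − 34.000 = 0.389 °C.

0.39 K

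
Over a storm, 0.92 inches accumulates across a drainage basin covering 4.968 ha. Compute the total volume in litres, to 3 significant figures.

Depth: 0.92 in × 25.4 = 23.368 mm.
Area: 4.968 ha = 49680 m².
1 mm over 1 m² is 1 L, so volume = 23.368 × 49680 = 1160922.2 L ≈ 1160000 L.

1160000 litres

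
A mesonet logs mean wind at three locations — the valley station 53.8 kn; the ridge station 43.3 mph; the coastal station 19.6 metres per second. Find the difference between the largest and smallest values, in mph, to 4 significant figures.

18.61 mph

the valley station: 53.8 kt = 61.9119 mph.
the coastal station: 19.6 m/s = 43.8440 mph.
Spread: 61.9119 − 43.3000 = 18.61 mph.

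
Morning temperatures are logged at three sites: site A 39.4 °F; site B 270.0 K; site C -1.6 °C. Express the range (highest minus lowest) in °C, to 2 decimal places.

7.26 °C

site A: 39.4 °F = 4.111 °C.
site B: 270.0 K = -3.150 °C.
Spread: 4.111 − (-3.150) = 7.261 °C.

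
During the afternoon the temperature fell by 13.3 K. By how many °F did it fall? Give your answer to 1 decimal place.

23.9 °F

A change of 1 °C equals a change of 1.8 °F: Δ°F = 13.3 × 1.8 = 23.9 °F.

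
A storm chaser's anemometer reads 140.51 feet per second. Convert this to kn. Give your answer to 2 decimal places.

1 ft/s = 0.592484 kt, so 140.51 × 0.592484 = 83.25 kt.

83.25 kt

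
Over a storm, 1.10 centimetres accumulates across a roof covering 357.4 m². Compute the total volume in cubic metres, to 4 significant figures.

Depth: 1.10 cm × 10 = 11 mm.
1 mm over 1 m² is 1 L, so volume = 11 × 357.4 = 3931.4 L = 3.931 m³.

3.931 cubic metres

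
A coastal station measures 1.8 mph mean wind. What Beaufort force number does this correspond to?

1.8 mph = 0.8 m/s, which is Beaufort 1 (light air, 0.3–1.5 m/s).

Beaufort force 1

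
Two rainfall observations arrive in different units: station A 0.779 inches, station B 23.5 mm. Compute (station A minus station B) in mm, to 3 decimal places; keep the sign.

-3.713 mm

station A: 0.779 in = 19.78660 mm.
Difference: 19.78660 − 23.50000 = -3.713 mm.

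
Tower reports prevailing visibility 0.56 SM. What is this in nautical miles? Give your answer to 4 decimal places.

0.4866 nmi

1 SM = 0.868976 nmi, so 0.56 × 0.868976 = 0.4866 nmi.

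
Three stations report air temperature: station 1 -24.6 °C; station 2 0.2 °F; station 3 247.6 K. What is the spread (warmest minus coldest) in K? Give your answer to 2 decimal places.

station 2: 0.2 °F = -17.667 °C.
station 3: 247.6 K = -25.550 °C.
Spread: (-17.667) − (-25.550) = 7.883 °C.

7.88 K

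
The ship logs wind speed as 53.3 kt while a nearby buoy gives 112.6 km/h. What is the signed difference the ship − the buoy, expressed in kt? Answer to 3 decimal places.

-7.499 kt

the buoy: 112.6 km/h = 60.79914 kt.
Difference: 53.30000 − 60.79914 = -7.499 kt.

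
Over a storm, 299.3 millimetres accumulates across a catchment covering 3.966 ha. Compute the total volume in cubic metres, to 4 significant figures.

11870 cubic metres

Area: 3.966 ha = 39660 m².
1 mm over 1 m² is 1 L, so volume = 299.3 × 39660 = 11870238 L = 11870 m³.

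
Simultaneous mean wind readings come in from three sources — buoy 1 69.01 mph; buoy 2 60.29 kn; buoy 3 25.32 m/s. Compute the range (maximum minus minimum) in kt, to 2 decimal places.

buoy 1: 69.01 mph = 59.9681 kt.
buoy 3: 25.32 m/s = 49.2181 kt.
Spread: 60.2900 − 49.2181 = 11.07 kt.

11.07 kt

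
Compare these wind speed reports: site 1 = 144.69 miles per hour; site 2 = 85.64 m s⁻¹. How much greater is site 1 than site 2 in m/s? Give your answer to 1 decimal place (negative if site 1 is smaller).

site 1: 144.69 mph = 64.682 m/s.
Difference: 64.682 − 85.640 = -21.0 m/s.

-21.0 m/s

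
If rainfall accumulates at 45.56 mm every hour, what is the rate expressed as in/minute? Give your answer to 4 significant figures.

45.56 mm/hour × 0.0393701 in/mm × 0.0166667 hour/minute = 0.02990 in/minute.

0.02990 in/minute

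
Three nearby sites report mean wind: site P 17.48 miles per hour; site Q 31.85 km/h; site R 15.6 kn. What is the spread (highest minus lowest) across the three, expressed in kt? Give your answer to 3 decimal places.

site P: 17.48 mph = 15.18970 kt.
site Q: 31.85 km/h = 17.19762 kt.
Spread: 17.19762 − 15.18970 = 2.008 kt.

2.008 kt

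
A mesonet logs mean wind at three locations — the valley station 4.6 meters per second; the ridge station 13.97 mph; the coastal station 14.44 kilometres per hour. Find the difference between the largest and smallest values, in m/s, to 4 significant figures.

2.234 m/s

the ridge station: 13.97 mph = 6.24515 m/s.
the coastal station: 14.44 km/h = 4.01111 m/s.
Spread: 6.24515 − 4.01111 = 2.234 m/s.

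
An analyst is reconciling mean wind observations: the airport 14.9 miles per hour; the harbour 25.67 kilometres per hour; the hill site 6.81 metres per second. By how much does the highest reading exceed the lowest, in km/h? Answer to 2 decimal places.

1.69 km/h

the airport: 14.9 mph = 23.9792 km/h.
the hill site: 6.81 m/s = 24.5160 km/h.
Spread: 25.6700 − 23.9792 = 1.69 km/h.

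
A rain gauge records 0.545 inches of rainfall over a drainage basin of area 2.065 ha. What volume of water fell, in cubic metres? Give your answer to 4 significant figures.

Depth: 0.545 in × 25.4 = 13.843 mm.
Area: 2.065 ha = 20650 m².
1 mm over 1 m² is 1 L, so volume = 13.843 × 20650 = 285857.95 L = 285.9 m³.

285.9 cubic metres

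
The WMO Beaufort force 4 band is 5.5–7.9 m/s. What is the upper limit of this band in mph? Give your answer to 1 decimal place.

17.7 mph

5.5–7.9 m/s × 2.237 = 12.3–17.7 mph.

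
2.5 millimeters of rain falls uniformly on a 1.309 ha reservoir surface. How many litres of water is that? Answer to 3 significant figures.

Area: 1.309 ha = 13090 m².
1 mm over 1 m² is 1 L, so volume = 2.5 × 13090 = 32725 L ≈ 32700 L.

32700 litres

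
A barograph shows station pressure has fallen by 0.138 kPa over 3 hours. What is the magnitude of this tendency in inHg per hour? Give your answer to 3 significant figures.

0.138 kPa / 3 h × 0.2953 inHg/kPa = 0.0136 inHg/h.

0.0136 inHg per hour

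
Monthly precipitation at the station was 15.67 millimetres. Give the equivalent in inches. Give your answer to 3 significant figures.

0.617 in

1 mm = 0.0393701 in, so 15.67 × 0.0393701 = 0.617 in.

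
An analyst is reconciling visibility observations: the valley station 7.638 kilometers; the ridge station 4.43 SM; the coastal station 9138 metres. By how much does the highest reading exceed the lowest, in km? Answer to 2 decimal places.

the ridge station: 4.43 SM = 7.1294 km.
the coastal station: 9138 m = 9.1380 km.
Spread: 9.1380 − 7.1294 = 2.01 km.

2.01 km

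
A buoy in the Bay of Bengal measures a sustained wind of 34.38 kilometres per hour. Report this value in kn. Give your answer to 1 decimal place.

18.6 kt

1 km/h = 0.539957 kt, so 34.38 × 0.539957 = 18.6 kt.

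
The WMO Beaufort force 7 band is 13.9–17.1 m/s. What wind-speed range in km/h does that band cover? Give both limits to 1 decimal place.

13.9–17.1 m/s × 3.6 = 50.0–61.6 km/h.

50.0 to 61.6 km/h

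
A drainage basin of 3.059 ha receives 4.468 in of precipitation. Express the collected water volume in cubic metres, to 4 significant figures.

3472 cubic metres

Depth: 4.468 in × 25.4 = 113.4872 mm.
Area: 3.059 ha = 30590 m².
1 mm over 1 m² is 1 L, so volume = 113.4872 × 30590 = 3471573.4 L = 3472 m³.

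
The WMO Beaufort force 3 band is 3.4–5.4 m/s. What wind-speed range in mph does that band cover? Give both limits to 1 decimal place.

7.6 to 12.1 mph

3.4–5.4 m/s × 2.237 = 7.6–12.1 mph.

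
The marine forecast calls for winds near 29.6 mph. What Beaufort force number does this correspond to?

29.6 mph = 13.2 m/s, which is Beaufort 6 (strong breeze, 10.8–13.8 m/s).

Beaufort force 6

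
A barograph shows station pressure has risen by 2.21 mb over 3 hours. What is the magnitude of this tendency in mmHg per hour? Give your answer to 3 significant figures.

2.21 mb / 3 h × 0.750062 mmHg/mb = 0.553 mmHg/h.

0.553 mmHg per hour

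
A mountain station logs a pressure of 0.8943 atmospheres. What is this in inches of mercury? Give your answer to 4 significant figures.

26.76 inHg

1 atm = 29.9213 inHg, so 0.8943 × 29.9213 = 26.76 inHg.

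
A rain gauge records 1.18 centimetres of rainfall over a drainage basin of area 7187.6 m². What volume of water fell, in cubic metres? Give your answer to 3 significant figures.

Depth: 1.18 cm × 10 = 11.8 mm.
1 mm over 1 m² is 1 L, so volume = 11.8 × 7187.6 = 84813.68 L = 84.8 m³.

84.8 cubic metres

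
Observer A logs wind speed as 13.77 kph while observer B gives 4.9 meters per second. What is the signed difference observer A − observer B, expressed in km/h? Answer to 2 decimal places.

observer B: 4.9 m/s = 17.6400 km/h.
Difference: 13.7700 − 17.6400 = -3.87 km/h.

-3.87 km/h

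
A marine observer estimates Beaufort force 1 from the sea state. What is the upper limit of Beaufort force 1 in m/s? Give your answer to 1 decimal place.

Beaufort 1 (light air) spans 0.3–1.5 m/s.

1.5 m/s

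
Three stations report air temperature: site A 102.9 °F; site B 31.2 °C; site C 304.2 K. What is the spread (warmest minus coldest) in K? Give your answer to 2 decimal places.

site A: 102.9 °F = 39.389 °C.
site C: 304.2 K = 31.050 °C.
Spread: 39.389 − 31.050 = 8.339 °C.

8.34 K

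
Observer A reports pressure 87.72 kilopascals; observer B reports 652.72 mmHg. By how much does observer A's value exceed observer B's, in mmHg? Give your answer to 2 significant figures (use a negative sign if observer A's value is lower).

5.2 mmHg

observer A: 87.72 kPa = 657.954 mmHg.
Difference: 657.954 − 652.720 = 5.2 mmHg.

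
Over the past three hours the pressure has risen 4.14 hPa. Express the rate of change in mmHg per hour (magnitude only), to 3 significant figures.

1.04 mmHg per hour

4.14 hPa / 3 h × 0.750062 mmHg/hPa = 1.04 mmHg/h.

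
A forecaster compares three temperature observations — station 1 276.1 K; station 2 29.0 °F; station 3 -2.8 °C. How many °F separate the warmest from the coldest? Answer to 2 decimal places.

10.35 °F

station 1: 276.1 K = 2.950 °C.
station 2: 29.0 °F = -1.667 °C.
Spread: 2.950 − (-2.800) = 5.750 °C = 10.35 °F.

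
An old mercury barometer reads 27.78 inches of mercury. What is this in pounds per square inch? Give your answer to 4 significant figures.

13.64 psi

1 inHg = 0.491154 psi, so 27.78 × 0.491154 = 13.64 psi.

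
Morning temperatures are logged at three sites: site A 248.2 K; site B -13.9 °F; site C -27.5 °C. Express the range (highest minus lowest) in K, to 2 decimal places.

2.55 K

site A: 248.2 K = -24.950 °C.
site B: -13.9 °F = -25.500 °C.
Spread: (-24.950) − (-27.500) = 2.550 °C.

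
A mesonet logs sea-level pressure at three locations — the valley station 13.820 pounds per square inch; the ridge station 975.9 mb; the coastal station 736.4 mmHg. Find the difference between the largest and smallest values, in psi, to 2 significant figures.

0.42 psi

the ridge station: 975.9 mb = 14.1542 psi.
the coastal station: 736.4 mmHg = 14.2396 psi.
Spread: 14.2396 − 13.8200 = 0.42 psi.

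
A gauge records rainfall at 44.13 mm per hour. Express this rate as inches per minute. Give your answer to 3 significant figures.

0.0290 in/minute

44.13 mm/hour × 0.0393701 in/mm × 0.0166667 hour/minute = 0.0290 in/minute.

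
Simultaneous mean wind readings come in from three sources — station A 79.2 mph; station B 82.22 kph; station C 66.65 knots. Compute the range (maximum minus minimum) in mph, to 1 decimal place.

station B: 82.22 km/h = 51.089 mph.
station C: 66.65 kt = 76.699 mph.
Spread: 79.200 − 51.089 = 28.1 mph.

28.1 mph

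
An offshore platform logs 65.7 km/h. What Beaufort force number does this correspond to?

Beaufort force 8

65.7 km/h = 18.2 m/s, which is Beaufort 8 (gale, 17.2–20.7 m/s).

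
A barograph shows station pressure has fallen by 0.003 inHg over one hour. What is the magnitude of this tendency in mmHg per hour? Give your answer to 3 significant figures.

0.003 inHg / 1 h × 25.4 mmHg/inHg = 0.0762 mmHg/h.

0.0762 mmHg per hour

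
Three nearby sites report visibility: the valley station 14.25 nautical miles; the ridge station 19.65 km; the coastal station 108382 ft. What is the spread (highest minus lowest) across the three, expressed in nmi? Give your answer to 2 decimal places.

7.23 nmi

the ridge station: 19.65 km = 10.6102 nmi.
the coastal station: 108382 ft = 17.8374 nmi.
Spread: 17.8374 − 10.6102 = 7.23 nmi.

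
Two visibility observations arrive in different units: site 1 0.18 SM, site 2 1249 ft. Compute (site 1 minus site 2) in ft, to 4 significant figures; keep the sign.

-298.6 ft

site 1: 0.18 SM = 950.400 ft.
Difference: 950.400 − 1249.000 = -298.6 ft.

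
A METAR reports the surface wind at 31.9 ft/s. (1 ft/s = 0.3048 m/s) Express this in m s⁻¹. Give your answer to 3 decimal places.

1 ft/s = 0.3048 m/s, so 31.9 × 0.3048 = 9.723 m/s.

9.723 m/s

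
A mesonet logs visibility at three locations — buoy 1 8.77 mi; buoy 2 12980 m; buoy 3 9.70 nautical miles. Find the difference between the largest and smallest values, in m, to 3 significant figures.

buoy 1: 8.77 SM = 14113.95 m.
buoy 3: 9.70 nmi = 17964.40 m.
Spread: 17964.40 − 12980.00 = 4980 m.

4980 m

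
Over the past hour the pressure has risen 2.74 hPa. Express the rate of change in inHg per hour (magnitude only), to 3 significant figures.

2.74 hPa / 1 h × 0.02953 inHg/hPa = 0.0809 inHg/h.

0.0809 inHg per hour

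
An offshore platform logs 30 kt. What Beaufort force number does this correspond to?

30 kt lies in the Beaufort 7 band (near gale, 28–33 kt).

Beaufort force 7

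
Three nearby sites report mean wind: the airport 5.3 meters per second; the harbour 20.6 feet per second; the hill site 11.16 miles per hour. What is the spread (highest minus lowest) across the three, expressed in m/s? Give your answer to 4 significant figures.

the harbour: 20.6 ft/s = 6.27888 m/s.
the hill site: 11.16 mph = 4.98897 m/s.
Spread: 6.27888 − 4.98897 = 1.290 m/s.

1.290 m/s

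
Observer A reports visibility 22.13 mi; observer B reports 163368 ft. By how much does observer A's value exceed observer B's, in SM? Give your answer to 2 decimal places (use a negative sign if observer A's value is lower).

observer B: 163368 ft = 30.9409 SM.
Difference: 22.1300 − 30.9409 = -8.81 SM.

-8.81 SM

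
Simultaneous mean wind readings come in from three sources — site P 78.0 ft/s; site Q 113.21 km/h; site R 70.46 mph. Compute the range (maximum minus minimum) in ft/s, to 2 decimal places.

site Q: 113.21 km/h = 103.1733 ft/s.
site R: 70.46 mph = 103.3413 ft/s.
Spread: 103.3413 − 78.0000 = 25.34 ft/s.

25.34 ft/s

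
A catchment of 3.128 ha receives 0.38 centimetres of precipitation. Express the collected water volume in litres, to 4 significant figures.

118900 litres

Depth: 0.38 cm × 10 = 3.8 mm.
Area: 3.128 ha = 31280 m².
1 mm over 1 m² is 1 L, so volume = 3.8 × 31280 = 118864 L ≈ 118900 L.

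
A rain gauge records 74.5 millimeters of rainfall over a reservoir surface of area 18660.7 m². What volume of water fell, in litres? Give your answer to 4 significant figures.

1 mm over 1 m² is 1 L, so volume = 74.5 × 18660.7 = 1390222.2 L ≈ 1390000 L.

1390000 litres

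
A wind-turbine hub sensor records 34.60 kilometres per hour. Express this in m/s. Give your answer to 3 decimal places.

1 km/h = 0.277778 m/s, so 34.60 × 0.277778 = 9.611 m/s.

9.611 m/s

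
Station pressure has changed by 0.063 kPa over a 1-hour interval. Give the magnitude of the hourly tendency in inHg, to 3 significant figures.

0.0186 inHg per hour

0.063 kPa / 1 h × 0.2953 inHg/kPa = 0.0186 inHg/h.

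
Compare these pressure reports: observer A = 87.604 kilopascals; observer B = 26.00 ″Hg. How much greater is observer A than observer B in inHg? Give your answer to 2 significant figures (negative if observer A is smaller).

-0.13 inHg

observer A: 87.604 kPa = 25.8694 inHg.
Difference: 25.8694 − 26.0000 = -0.13 inHg.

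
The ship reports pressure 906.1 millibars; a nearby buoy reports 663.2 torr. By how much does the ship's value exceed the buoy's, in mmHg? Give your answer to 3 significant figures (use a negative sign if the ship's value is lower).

the ship: 906.1 mb = 679.631 mmHg.
Difference: 679.631 − 663.200 = 16.4 mmHg.

16.4 mmHg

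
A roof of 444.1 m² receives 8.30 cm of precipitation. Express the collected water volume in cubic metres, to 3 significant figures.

Depth: 8.30 cm × 10 = 83 mm.
1 mm over 1 m² is 1 L, so volume = 83 × 444.1 = 36860.3 L = 36.9 m³.

36.9 cubic metres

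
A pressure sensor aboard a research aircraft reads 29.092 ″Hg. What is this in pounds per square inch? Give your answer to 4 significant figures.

1 inHg = 0.491154 psi, so 29.092 × 0.491154 = 14.29 psi.

14.29 psi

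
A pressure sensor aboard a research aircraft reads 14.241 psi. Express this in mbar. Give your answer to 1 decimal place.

981.9 mb

1 psi = 68.9476 mb, so 14.241 × 68.9476 = 981.9 mb.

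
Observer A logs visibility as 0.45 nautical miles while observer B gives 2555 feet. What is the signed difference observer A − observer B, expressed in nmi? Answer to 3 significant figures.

0.0295 nmi

observer B: 2555 ft = 0.420499 nmi.
Difference: 0.450000 − 0.420499 = 0.0295 nmi.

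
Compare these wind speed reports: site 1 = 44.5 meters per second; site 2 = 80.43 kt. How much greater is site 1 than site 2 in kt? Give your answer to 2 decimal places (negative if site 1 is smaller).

site 1: 44.5 m/s = 86.5011 kt.
Difference: 86.5011 − 80.4300 = 6.07 kt.

6.07 kt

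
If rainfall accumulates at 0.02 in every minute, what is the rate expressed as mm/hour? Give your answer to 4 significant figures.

30.48 mm/hour

0.02 in/minute × 25.4 mm/in × 60 minute/hour = 30.48 mm/hour.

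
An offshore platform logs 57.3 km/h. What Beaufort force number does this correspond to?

57.3 km/h = 15.9 m/s, which is Beaufort 7 (near gale, 13.9–17.1 m/s).

Beaufort force 7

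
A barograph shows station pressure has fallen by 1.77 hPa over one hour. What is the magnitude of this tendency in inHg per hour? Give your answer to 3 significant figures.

1.77 hPa / 1 h × 0.02953 inHg/hPa = 0.0523 inHg/h.

0.0523 inHg per hour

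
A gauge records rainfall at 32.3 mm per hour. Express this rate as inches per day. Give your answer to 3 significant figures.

30.5 in/day

32.3 mm/hour × 0.0393701 in/mm × 24 hour/day = 30.5 in/day.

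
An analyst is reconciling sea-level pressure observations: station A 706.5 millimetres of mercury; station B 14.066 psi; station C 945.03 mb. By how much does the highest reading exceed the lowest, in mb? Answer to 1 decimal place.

station A: 706.5 mmHg = 941.923 mb.
station B: 14.066 psi = 969.817 mb.
Spread: 969.817 − 941.923 = 27.9 mb.

27.9 mb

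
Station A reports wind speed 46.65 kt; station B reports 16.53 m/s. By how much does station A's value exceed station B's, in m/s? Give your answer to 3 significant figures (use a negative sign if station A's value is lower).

7.47 m/s

station A: 46.65 kt = 23.9988 m/s.
Difference: 23.9988 − 16.5300 = 7.47 m/s.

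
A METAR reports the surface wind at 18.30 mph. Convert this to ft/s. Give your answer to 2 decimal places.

26.84 ft/s

1 mph = 1.46667 ft/s, so 18.30 × 1.46667 = 26.84 ft/s.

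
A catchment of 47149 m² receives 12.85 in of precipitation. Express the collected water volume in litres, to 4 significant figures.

15390000 litres

Depth: 12.85 in × 25.4 = 326.39 mm.
1 mm over 1 m² is 1 L, so volume = 326.39 × 47149 = 15388962 L ≈ 15390000 L.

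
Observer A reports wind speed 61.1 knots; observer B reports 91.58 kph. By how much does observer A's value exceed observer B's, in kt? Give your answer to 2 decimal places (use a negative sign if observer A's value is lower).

11.65 kt

observer B: 91.58 km/h = 49.4492 kt.
Difference: 61.1000 − 49.4492 = 11.65 kt.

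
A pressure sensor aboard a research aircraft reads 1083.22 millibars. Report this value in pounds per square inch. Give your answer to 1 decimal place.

1 mb = 0.0145038 psi, so 1083.22 × 0.0145038 = 15.7 psi.

15.7 psi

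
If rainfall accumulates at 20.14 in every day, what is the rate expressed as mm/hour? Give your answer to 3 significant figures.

21.3 mm/hour

20.14 in/day × 25.4 mm/in × 0.0416667 day/hour = 21.3 mm/hour.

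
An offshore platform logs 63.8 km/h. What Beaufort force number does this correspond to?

63.8 km/h = 17.7 m/s, which is Beaufort 8 (gale, 17.2–20.7 m/s).

Beaufort force 8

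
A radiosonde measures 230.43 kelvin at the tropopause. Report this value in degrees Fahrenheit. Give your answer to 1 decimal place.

First to °C: -42.72 °C.
Then to °F: -44.9 °F.

-44.9 °F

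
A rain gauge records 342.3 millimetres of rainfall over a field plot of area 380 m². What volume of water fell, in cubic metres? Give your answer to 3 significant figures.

130 cubic metres

1 mm over 1 m² is 1 L, so volume = 342.3 × 380 = 130074 L = 130 m³.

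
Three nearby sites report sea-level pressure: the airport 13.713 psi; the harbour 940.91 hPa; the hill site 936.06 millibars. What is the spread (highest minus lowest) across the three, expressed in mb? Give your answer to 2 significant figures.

the airport: 13.713 psi = 945.478 mb.
the harbour: 940.91 hPa = 940.910 mb.
Spread: 945.478 − 936.060 = 9.4 mb.

9.4 mb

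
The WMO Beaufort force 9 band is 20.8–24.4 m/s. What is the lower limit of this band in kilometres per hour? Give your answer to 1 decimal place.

74.9 km/h

20.8–24.4 m/s × 3.6 = 74.9–87.8 km/h.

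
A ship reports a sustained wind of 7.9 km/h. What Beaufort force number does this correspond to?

Beaufort force 2

7.9 km/h = 2.2 m/s, which is Beaufort 2 (light breeze, 1.6–3.3 m/s).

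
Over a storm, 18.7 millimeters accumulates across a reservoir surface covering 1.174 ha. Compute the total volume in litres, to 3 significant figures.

220000 litres

Area: 1.174 ha = 11740 m².
1 mm over 1 m² is 1 L, so volume = 18.7 × 11740 = 219538 L ≈ 220000 L.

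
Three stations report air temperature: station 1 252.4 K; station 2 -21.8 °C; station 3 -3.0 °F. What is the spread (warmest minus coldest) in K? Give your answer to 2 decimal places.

station 1: 252.4 K = -20.750 °C.
station 3: -3.0 °F = -19.444 °C.
Spread: (-19.444) − (-21.800) = 2.356 °C.

2.36 K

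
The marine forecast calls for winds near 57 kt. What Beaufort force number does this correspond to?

Beaufort force 11

57 kt lies in the Beaufort 11 band (violent storm, 56–63 kt).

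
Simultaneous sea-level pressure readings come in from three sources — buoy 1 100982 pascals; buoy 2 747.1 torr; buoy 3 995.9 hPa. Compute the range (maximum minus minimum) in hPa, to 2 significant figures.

14 hPa

buoy 1: 100982 Pa = 1009.82 hPa.
buoy 2: 747.1 mmHg = 996.05 hPa.
Spread: 1009.82 − 995.90 = 14 hPa.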